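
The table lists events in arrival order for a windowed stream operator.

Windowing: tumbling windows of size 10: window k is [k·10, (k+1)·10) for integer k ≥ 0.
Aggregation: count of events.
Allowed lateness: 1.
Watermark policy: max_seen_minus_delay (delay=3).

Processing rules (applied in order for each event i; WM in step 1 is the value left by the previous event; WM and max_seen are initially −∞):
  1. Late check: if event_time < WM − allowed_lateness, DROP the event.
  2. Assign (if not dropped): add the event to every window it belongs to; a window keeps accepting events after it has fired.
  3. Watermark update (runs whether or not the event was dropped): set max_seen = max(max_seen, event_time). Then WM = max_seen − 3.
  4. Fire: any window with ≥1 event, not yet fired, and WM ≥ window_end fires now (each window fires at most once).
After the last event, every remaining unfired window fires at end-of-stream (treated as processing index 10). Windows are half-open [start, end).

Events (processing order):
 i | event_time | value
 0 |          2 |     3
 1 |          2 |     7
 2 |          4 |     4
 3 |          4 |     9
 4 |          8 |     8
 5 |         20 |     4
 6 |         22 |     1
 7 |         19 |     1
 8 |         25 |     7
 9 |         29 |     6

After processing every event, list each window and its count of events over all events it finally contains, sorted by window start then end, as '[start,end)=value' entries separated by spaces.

i=0 t=2 v=3: → [0,10); WM=-1
i=1 t=2 v=7: → [0,10); WM=-1
i=2 t=4 v=4: → [0,10); WM=1
i=3 t=4 v=9: → [0,10); WM=1
i=4 t=8 v=8: → [0,10); WM=5
i=5 t=20 v=4: → [20,30); WM=17; [0,10) fires=5
i=6 t=22 v=1: → [20,30); WM=19
i=7 t=19 v=1: → [10,20); WM=19
i=8 t=25 v=7: → [20,30); WM=22; [10,20) fires=1
i=9 t=29 v=6: → [20,30); WM=26

[0,10)=5 [10,20)=1 [20,30)=4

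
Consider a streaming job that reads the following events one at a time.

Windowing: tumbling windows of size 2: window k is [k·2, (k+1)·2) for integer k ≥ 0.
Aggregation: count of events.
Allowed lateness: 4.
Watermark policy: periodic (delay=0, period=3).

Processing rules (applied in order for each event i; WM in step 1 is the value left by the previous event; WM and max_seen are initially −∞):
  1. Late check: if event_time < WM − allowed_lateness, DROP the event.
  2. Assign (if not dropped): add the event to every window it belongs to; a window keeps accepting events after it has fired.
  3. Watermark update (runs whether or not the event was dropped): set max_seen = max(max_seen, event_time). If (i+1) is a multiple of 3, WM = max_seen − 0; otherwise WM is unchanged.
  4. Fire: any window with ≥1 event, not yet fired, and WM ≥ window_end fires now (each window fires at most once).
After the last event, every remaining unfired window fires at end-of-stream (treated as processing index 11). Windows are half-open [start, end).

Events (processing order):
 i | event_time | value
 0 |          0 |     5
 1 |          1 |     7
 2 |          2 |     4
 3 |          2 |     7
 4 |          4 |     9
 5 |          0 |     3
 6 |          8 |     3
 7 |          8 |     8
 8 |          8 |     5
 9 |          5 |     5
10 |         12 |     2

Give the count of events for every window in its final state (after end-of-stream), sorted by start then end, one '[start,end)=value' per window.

[0,2)=3 [2,4)=2 [4,6)=2 [8,10)=3 [12,14)=1

i=0 t=0 v=5: → [0,2); WM=−∞
i=1 t=1 v=7: → [0,2); WM=−∞
i=2 t=2 v=4: → [2,4); WM=2; [0,2) fires=2
i=3 t=2 v=7: → [2,4); WM=2
i=4 t=4 v=9: → [4,6); WM=2
i=5 t=0 v=3: → [0,2); WM=4; [2,4) fires=2
i=6 t=8 v=3: → [8,10); WM=4
i=7 t=8 v=8: → [8,10); WM=4
i=8 t=8 v=5: → [8,10); WM=8; [4,6) fires=1
i=9 t=5 v=5: → [4,6); WM=8
i=10 t=12 v=2: → [12,14); WM=8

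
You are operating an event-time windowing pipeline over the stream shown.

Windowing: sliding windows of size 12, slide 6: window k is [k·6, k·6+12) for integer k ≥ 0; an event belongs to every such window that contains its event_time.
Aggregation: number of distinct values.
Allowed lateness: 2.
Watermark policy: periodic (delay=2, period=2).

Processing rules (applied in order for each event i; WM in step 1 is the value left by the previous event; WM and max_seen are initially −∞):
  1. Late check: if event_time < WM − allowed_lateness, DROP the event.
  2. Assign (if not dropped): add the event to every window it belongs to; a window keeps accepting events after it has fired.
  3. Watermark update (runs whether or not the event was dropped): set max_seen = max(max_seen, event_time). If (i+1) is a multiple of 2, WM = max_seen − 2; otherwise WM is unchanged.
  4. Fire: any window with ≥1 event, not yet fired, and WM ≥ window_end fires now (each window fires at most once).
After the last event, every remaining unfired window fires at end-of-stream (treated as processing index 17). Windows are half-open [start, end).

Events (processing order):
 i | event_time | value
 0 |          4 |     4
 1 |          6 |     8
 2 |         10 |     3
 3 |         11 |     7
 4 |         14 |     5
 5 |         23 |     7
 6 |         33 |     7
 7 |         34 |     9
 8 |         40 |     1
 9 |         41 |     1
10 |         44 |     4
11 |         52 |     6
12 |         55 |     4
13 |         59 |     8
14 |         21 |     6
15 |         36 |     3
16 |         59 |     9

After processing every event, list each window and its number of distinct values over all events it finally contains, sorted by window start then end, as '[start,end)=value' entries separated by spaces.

i=0 t=4 v=4: → [0,12); WM=−∞
i=1 t=6 v=8: → [6,18),[0,12); WM=4
i=2 t=10 v=3: → [6,18),[0,12); WM=4
i=3 t=11 v=7: → [6,18),[0,12); WM=9
i=4 t=14 v=5: → [12,24),[6,18); WM=9
i=5 t=23 v=7: → [18,30),[12,24); WM=21; [0,12) fires=4 [6,18) fires=4
i=6 t=33 v=7: → [30,42),[24,36); WM=21
i=7 t=34 v=9: → [30,42),[24,36); WM=32; [12,24) fires=2 [18,30) fires=1
i=8 t=40 v=1: → [36,48),[30,42); WM=32
i=9 t=41 v=1: → [36,48),[30,42); WM=39; [24,36) fires=2
i=10 t=44 v=4: → [42,54),[36,48); WM=39
i=11 t=52 v=6: → [48,60),[42,54); WM=50; [30,42) fires=3 [36,48) fires=2
i=12 t=55 v=4: → [54,66),[48,60); WM=50
i=13 t=59 v=8: → [54,66),[48,60); WM=57; [42,54) fires=2
i=14 t=21 v=6: DROP (t<57-2); WM=57
i=15 t=36 v=3: DROP (t<57-2); WM=57
i=16 t=59 v=9: → [54,66),[48,60); WM=57

[0,12)=4 [6,18)=4 [12,24)=2 [18,30)=1 [24,36)=2 [30,42)=3 [36,48)=2 [42,54)=2 [48,60)=4 [54,66)=3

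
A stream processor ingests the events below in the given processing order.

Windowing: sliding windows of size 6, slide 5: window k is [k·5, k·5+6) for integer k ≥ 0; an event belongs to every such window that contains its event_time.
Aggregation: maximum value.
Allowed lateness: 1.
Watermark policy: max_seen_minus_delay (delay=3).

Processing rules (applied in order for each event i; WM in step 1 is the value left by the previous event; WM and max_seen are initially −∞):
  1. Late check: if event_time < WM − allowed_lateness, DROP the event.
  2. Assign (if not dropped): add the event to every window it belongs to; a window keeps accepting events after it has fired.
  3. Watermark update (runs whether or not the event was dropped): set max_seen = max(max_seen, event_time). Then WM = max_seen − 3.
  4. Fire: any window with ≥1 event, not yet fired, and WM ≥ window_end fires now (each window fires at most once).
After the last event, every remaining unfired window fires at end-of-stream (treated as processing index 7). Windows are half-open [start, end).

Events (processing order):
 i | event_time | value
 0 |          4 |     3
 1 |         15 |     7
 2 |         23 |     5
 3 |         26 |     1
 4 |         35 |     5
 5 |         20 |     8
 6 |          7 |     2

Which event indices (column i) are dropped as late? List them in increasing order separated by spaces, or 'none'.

i=0 t=4 v=3: → [0,6); WM=1
i=1 t=15 v=7: → [15,21),[10,16); WM=12; [0,6) fires=3
i=2 t=23 v=5: → [20,26); WM=20; [10,16) fires=7
i=3 t=26 v=1: → [25,31); WM=23; [15,21) fires=7
i=4 t=35 v=5: → [35,41),[30,36); WM=32; [20,26) fires=5 [25,31) fires=1
i=5 t=20 v=8: DROP (t<32-1); WM=32
i=6 t=7 v=2: DROP (t<32-1); WM=32

5 6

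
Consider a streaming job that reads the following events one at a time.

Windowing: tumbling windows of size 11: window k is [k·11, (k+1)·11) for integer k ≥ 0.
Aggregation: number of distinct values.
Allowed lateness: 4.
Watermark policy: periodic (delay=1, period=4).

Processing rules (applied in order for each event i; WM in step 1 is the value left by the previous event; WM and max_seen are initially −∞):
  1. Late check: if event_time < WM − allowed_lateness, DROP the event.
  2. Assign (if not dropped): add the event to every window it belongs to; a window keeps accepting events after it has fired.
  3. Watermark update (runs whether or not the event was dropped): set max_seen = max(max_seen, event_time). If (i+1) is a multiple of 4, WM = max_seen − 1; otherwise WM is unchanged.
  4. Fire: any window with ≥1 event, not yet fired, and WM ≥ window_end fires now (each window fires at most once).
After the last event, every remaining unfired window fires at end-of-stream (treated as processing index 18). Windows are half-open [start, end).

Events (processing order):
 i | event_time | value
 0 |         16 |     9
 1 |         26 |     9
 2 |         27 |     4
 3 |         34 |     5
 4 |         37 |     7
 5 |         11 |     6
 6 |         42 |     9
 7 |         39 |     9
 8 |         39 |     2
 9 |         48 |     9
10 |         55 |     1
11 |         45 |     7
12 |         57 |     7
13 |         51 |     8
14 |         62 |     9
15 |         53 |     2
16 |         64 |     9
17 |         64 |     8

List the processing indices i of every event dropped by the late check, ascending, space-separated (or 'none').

i=0 t=16 v=9: → [11,22); WM=−∞
i=1 t=26 v=9: → [22,33); WM=−∞
i=2 t=27 v=4: → [22,33); WM=−∞
i=3 t=34 v=5: → [33,44); WM=33; [11,22) fires=1 [22,33) fires=2
i=4 t=37 v=7: → [33,44); WM=33
i=5 t=11 v=6: DROP (t<33-4); WM=33
i=6 t=42 v=9: → [33,44); WM=33
i=7 t=39 v=9: → [33,44); WM=41
i=8 t=39 v=2: → [33,44); WM=41
i=9 t=48 v=9: → [44,55); WM=41
i=10 t=55 v=1: → [55,66); WM=41
i=11 t=45 v=7: → [44,55); WM=54; [33,44) fires=4
i=12 t=57 v=7: → [55,66); WM=54
i=13 t=51 v=8: → [44,55); WM=54
i=14 t=62 v=9: → [55,66); WM=54
i=15 t=53 v=2: → [44,55); WM=61; [44,55) fires=4
i=16 t=64 v=9: → [55,66); WM=61
i=17 t=64 v=8: → [55,66); WM=61

5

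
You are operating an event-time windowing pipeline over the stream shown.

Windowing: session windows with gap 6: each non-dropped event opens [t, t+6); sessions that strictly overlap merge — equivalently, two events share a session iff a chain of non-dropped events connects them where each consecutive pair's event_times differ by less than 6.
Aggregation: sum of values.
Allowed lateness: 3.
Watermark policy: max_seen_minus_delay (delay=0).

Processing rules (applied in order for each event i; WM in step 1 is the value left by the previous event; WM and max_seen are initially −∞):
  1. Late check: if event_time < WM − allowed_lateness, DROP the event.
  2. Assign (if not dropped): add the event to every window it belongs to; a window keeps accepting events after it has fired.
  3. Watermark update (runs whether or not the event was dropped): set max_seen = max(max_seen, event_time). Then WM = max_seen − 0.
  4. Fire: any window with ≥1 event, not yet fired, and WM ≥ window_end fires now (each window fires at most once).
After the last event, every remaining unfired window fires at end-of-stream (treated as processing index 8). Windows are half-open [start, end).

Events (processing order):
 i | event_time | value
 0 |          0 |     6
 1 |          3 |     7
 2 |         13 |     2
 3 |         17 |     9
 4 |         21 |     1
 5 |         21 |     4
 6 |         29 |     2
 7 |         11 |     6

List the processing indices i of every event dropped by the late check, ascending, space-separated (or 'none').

i=0 t=0 v=6: → [0,6); WM=0
i=1 t=3 v=7: → [0,9); WM=3
i=2 t=13 v=2: → [13,19); WM=13
i=3 t=17 v=9: → [13,23); WM=17
i=4 t=21 v=1: → [13,27); WM=21
i=5 t=21 v=4: → [13,27); WM=21
i=6 t=29 v=2: → [29,35); WM=29
i=7 t=11 v=6: DROP (t<29-3); WM=29

7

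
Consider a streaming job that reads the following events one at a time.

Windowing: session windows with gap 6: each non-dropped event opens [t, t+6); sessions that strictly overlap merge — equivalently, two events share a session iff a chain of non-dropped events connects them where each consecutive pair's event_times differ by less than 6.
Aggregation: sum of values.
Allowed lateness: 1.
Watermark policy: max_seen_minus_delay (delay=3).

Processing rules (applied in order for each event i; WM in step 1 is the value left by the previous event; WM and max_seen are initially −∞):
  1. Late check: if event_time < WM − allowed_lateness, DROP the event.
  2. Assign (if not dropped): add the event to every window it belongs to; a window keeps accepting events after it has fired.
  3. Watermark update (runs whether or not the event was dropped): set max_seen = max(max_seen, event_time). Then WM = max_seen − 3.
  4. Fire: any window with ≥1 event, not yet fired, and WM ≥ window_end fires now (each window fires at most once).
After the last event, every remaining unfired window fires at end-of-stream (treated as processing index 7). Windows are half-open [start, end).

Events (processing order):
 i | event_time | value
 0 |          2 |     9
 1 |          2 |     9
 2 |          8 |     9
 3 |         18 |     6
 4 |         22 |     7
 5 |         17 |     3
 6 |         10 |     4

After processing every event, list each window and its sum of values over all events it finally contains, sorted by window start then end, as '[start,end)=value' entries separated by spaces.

i=0 t=2 v=9: → [2,8); WM=-1
i=1 t=2 v=9: → [2,8); WM=-1
i=2 t=8 v=9: → [8,14); WM=5
i=3 t=18 v=6: → [18,24); WM=15
i=4 t=22 v=7: → [18,28); WM=19
i=5 t=17 v=3: DROP (t<19-1); WM=19
i=6 t=10 v=4: DROP (t<19-1); WM=19

[2,8)=18 [8,14)=9 [18,28)=13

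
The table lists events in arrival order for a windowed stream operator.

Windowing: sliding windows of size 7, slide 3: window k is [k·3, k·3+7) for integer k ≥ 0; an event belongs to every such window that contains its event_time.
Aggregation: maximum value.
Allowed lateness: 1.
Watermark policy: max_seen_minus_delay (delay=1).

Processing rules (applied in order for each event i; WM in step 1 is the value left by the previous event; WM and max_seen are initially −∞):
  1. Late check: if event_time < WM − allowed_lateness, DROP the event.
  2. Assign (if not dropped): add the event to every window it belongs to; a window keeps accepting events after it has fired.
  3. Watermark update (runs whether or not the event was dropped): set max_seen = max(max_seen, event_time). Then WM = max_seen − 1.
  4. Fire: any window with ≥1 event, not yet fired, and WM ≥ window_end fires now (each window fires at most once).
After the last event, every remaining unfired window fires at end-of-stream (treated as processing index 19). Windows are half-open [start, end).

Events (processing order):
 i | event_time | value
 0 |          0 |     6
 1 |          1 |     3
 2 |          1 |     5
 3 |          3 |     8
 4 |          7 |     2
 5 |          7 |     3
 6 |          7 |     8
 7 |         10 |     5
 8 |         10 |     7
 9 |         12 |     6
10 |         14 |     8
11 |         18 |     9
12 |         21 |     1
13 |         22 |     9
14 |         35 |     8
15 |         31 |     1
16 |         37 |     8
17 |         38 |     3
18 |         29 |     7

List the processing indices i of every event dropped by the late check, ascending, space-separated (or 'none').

15 18

i=0 t=0 v=6: → [0,7); WM=-1
i=1 t=1 v=3: → [0,7); WM=0
i=2 t=1 v=5: → [0,7); WM=0
i=3 t=3 v=8: → [3,10),[0,7); WM=2
i=4 t=7 v=2: → [6,13),[3,10); WM=6
i=5 t=7 v=3: → [6,13),[3,10); WM=6
i=6 t=7 v=8: → [6,13),[3,10); WM=6
i=7 t=10 v=5: → [9,16),[6,13); WM=9; [0,7) fires=8
i=8 t=10 v=7: → [9,16),[6,13); WM=9
i=9 t=12 v=6: → [12,19),[9,16),[6,13); WM=11; [3,10) fires=8
i=10 t=14 v=8: → [12,19),[9,16); WM=13; [6,13) fires=8
i=11 t=18 v=9: → [18,25),[15,22),[12,19); WM=17; [9,16) fires=8
i=12 t=21 v=1: → [21,28),[18,25),[15,22); WM=20; [12,19) fires=9
i=13 t=22 v=9: → [21,28),[18,25); WM=21
i=14 t=35 v=8: → [33,40),[30,37); WM=34; [15,22) fires=9 [18,25) fires=9 [21,28) fires=9
i=15 t=31 v=1: DROP (t<34-1); WM=34
i=16 t=37 v=8: → [36,43),[33,40); WM=36
i=17 t=38 v=3: → [36,43),[33,40); WM=37; [30,37) fires=8
i=18 t=29 v=7: DROP (t<37-1); WM=37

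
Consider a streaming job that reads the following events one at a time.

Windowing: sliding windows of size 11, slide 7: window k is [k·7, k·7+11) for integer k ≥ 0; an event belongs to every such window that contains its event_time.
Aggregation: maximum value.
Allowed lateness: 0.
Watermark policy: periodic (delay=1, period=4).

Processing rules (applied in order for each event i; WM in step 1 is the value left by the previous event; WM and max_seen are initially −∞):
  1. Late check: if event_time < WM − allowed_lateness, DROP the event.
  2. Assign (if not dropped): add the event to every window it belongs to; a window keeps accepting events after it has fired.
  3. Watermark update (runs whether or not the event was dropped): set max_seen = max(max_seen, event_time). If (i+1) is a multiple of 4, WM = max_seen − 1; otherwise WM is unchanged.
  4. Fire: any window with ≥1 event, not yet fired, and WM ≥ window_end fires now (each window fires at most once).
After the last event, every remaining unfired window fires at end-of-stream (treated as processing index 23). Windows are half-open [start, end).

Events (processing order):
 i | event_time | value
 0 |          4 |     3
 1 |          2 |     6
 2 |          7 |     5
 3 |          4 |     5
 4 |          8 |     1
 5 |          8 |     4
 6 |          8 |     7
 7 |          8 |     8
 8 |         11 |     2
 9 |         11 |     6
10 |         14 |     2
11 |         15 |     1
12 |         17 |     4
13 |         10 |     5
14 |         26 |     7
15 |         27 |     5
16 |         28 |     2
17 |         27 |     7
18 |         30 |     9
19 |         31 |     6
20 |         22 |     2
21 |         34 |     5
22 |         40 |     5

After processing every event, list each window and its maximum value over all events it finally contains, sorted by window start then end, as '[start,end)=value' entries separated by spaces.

i=0 t=4 v=3: → [0,11); WM=−∞
i=1 t=2 v=6: → [0,11); WM=−∞
i=2 t=7 v=5: → [7,18),[0,11); WM=−∞
i=3 t=4 v=5: → [0,11); WM=6
i=4 t=8 v=1: → [7,18),[0,11); WM=6
i=5 t=8 v=4: → [7,18),[0,11); WM=6
i=6 t=8 v=7: → [7,18),[0,11); WM=6
i=7 t=8 v=8: → [7,18),[0,11); WM=7
i=8 t=11 v=2: → [7,18); WM=7
i=9 t=11 v=6: → [7,18); WM=7
i=10 t=14 v=2: → [14,25),[7,18); WM=7
i=11 t=15 v=1: → [14,25),[7,18); WM=14; [0,11) fires=8
i=12 t=17 v=4: → [14,25),[7,18); WM=14
i=13 t=10 v=5: DROP (t<14-0); WM=14
i=14 t=26 v=7: → [21,32); WM=14
i=15 t=27 v=5: → [21,32); WM=26; [7,18) fires=8 [14,25) fires=4
i=16 t=28 v=2: → [28,39),[21,32); WM=26
i=17 t=27 v=7: → [21,32); WM=26
i=18 t=30 v=9: → [28,39),[21,32); WM=26
i=19 t=31 v=6: → [28,39),[21,32); WM=30
i=20 t=22 v=2: DROP (t<30-0); WM=30
i=21 t=34 v=5: → [28,39); WM=30
i=22 t=40 v=5: → [35,46); WM=30

[0,11)=8 [7,18)=8 [14,25)=4 [21,32)=9 [28,39)=9 [35,46)=5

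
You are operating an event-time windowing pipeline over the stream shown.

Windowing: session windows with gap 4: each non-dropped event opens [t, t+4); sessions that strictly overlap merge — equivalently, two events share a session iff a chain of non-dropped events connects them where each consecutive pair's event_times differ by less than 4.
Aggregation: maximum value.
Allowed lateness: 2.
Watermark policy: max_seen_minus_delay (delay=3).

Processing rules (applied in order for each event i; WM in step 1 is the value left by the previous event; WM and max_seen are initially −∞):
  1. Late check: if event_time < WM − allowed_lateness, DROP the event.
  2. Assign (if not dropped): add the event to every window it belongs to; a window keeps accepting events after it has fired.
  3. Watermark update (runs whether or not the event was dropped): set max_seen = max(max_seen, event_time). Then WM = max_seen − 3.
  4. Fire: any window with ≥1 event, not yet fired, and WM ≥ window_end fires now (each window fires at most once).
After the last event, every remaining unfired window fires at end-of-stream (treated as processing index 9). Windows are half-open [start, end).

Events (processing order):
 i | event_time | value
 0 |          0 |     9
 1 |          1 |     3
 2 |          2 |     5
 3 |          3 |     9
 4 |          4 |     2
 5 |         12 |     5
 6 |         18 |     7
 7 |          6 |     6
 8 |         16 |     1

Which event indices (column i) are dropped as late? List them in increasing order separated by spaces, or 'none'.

i=0 t=0 v=9: → [0,4); WM=-3
i=1 t=1 v=3: → [0,5); WM=-2
i=2 t=2 v=5: → [0,6); WM=-1
i=3 t=3 v=9: → [0,7); WM=0
i=4 t=4 v=2: → [0,8); WM=1
i=5 t=12 v=5: → [12,16); WM=9
i=6 t=18 v=7: → [18,22); WM=15
i=7 t=6 v=6: DROP (t<15-2); WM=15
i=8 t=16 v=1: → [16,22); WM=15

7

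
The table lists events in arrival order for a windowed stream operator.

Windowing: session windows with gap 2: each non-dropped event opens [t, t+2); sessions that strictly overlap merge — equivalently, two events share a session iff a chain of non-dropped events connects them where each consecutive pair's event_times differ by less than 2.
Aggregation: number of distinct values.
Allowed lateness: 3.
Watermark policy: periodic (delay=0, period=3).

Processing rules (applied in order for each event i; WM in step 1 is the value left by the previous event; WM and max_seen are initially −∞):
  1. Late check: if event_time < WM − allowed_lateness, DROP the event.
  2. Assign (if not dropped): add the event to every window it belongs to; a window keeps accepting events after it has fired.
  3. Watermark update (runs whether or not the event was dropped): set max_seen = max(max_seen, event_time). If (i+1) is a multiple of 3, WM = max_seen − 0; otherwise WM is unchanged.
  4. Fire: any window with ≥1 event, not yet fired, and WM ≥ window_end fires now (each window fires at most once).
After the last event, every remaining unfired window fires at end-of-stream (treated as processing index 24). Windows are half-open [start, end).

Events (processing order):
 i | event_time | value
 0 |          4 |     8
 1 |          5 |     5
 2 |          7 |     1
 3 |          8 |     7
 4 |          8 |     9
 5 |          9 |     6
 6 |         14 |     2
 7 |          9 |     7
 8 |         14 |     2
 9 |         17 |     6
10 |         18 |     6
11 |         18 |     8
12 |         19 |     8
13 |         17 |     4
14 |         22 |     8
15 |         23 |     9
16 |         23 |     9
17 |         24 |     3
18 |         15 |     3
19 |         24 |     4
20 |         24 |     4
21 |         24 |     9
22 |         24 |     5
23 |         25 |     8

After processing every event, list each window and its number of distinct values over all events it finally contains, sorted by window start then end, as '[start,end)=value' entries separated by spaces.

[4,7)=2 [7,11)=4 [14,16)=1 [17,21)=3 [22,27)=5

i=0 t=4 v=8: → [4,6); WM=−∞
i=1 t=5 v=5: → [4,7); WM=−∞
i=2 t=7 v=1: → [7,9); WM=7
i=3 t=8 v=7: → [7,10); WM=7
i=4 t=8 v=9: → [7,10); WM=7
i=5 t=9 v=6: → [7,11); WM=9
i=6 t=14 v=2: → [14,16); WM=9
i=7 t=9 v=7: → [7,11); WM=9
i=8 t=14 v=2: → [14,16); WM=14
i=9 t=17 v=6: → [17,19); WM=14
i=10 t=18 v=6: → [17,20); WM=14
i=11 t=18 v=8: → [17,20); WM=18
i=12 t=19 v=8: → [17,21); WM=18
i=13 t=17 v=4: → [17,21); WM=18
i=14 t=22 v=8: → [22,24); WM=22
i=15 t=23 v=9: → [22,25); WM=22
i=16 t=23 v=9: → [22,25); WM=22
i=17 t=24 v=3: → [22,26); WM=24
i=18 t=15 v=3: DROP (t<24-3); WM=24
i=19 t=24 v=4: → [22,26); WM=24
i=20 t=24 v=4: → [22,26); WM=24
i=21 t=24 v=9: → [22,26); WM=24
i=22 t=24 v=5: → [22,26); WM=24
i=23 t=25 v=8: → [22,27); WM=25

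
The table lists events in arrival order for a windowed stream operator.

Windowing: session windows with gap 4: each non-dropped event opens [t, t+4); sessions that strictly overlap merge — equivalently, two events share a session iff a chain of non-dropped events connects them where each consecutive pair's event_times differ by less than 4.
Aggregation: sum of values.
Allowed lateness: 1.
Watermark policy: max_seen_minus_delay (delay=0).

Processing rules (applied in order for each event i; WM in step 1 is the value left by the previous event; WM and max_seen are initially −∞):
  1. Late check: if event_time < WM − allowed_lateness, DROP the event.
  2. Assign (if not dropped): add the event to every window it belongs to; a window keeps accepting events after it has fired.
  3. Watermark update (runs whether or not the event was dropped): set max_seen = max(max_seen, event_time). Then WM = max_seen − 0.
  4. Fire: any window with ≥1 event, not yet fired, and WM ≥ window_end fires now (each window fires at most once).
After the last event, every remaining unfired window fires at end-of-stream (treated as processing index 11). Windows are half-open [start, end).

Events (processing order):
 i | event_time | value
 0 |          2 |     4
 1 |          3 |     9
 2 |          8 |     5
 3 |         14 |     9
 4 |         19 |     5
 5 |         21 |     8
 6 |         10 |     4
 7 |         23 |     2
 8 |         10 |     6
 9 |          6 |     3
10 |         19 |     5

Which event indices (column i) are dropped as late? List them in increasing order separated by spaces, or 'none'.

i=0 t=2 v=4: → [2,6); WM=2
i=1 t=3 v=9: → [2,7); WM=3
i=2 t=8 v=5: → [8,12); WM=8
i=3 t=14 v=9: → [14,18); WM=14
i=4 t=19 v=5: → [19,23); WM=19
i=5 t=21 v=8: → [19,25); WM=21
i=6 t=10 v=4: DROP (t<21-1); WM=21
i=7 t=23 v=2: → [19,27); WM=23
i=8 t=10 v=6: DROP (t<23-1); WM=23
i=9 t=6 v=3: DROP (t<23-1); WM=23
i=10 t=19 v=5: DROP (t<23-1); WM=23

6 8 9 10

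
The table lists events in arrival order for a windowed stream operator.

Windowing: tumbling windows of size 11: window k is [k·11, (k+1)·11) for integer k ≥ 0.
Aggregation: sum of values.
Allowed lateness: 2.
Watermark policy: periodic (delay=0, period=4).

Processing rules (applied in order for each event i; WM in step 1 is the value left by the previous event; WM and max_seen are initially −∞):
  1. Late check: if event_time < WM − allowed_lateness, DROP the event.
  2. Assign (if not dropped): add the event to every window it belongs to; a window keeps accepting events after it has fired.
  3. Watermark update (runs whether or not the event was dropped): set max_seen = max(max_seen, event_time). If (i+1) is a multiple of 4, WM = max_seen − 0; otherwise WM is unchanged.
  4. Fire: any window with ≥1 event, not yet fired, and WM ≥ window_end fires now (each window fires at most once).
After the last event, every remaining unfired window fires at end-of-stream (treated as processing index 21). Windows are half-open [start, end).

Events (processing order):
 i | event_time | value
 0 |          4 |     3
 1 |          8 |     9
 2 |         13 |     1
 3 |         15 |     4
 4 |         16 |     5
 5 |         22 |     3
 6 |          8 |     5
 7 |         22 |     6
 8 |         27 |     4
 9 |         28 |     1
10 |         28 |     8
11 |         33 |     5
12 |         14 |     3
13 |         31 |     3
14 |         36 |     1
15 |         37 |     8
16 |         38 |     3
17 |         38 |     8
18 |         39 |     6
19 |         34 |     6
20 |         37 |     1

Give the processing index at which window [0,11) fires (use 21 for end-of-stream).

3

i=0 t=4 v=3: → [0,11); WM=−∞
i=1 t=8 v=9: → [0,11); WM=−∞
i=2 t=13 v=1: → [11,22); WM=−∞
i=3 t=15 v=4: → [11,22); WM=15; [0,11) fires=12
i=4 t=16 v=5: → [11,22); WM=15
i=5 t=22 v=3: → [22,33); WM=15
i=6 t=8 v=5: DROP (t<15-2); WM=15
i=7 t=22 v=6: → [22,33); WM=22; [11,22) fires=10
i=8 t=27 v=4: → [22,33); WM=22
i=9 t=28 v=1: → [22,33); WM=22
i=10 t=28 v=8: → [22,33); WM=22
i=11 t=33 v=5: → [33,44); WM=33; [22,33) fires=22
i=12 t=14 v=3: DROP (t<33-2); WM=33
i=13 t=31 v=3: → [22,33); WM=33
i=14 t=36 v=1: → [33,44); WM=33
i=15 t=37 v=8: → [33,44); WM=37
i=16 t=38 v=3: → [33,44); WM=37
i=17 t=38 v=8: → [33,44); WM=37
i=18 t=39 v=6: → [33,44); WM=37
i=19 t=34 v=6: DROP (t<37-2); WM=39
i=20 t=37 v=1: → [33,44); WM=39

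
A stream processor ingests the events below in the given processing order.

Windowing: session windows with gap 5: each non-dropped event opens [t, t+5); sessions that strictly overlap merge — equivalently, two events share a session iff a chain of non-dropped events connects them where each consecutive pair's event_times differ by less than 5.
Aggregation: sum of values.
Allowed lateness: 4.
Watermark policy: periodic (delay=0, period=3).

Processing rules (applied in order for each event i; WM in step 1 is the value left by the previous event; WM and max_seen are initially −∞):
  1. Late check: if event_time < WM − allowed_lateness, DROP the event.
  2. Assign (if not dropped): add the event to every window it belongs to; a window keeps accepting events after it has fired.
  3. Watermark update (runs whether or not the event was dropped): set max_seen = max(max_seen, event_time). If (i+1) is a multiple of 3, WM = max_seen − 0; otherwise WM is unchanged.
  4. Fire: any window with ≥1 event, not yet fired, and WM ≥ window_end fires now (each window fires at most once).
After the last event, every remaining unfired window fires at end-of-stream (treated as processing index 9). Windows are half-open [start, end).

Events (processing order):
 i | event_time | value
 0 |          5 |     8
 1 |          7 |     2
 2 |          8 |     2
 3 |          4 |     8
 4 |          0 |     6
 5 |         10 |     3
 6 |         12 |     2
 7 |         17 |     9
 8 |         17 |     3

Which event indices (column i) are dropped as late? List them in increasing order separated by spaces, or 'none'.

i=0 t=5 v=8: → [5,10); WM=−∞
i=1 t=7 v=2: → [5,12); WM=−∞
i=2 t=8 v=2: → [5,13); WM=8
i=3 t=4 v=8: → [4,13); WM=8
i=4 t=0 v=6: DROP (t<8-4); WM=8
i=5 t=10 v=3: → [4,15); WM=10
i=6 t=12 v=2: → [4,17); WM=10
i=7 t=17 v=9: → [17,22); WM=10
i=8 t=17 v=3: → [17,22); WM=17

4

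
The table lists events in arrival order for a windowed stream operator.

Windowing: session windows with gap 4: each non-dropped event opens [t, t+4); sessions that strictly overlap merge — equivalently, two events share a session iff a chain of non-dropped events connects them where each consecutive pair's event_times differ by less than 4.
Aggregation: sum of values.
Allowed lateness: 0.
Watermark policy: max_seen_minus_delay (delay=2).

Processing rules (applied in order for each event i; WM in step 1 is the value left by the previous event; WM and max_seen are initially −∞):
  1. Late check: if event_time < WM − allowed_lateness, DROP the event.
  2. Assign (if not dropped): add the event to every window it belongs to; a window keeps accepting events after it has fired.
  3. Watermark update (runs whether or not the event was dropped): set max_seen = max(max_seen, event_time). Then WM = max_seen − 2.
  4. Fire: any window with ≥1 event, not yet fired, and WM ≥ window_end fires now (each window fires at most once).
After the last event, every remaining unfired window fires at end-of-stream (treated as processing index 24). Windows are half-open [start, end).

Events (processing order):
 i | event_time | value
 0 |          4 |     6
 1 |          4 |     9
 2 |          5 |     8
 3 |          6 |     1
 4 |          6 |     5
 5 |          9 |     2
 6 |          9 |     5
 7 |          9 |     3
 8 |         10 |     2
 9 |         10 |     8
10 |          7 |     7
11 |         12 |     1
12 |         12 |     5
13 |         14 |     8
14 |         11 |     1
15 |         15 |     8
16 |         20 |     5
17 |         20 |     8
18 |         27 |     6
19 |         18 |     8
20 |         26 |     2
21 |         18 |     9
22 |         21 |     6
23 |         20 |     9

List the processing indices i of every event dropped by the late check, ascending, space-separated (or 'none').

i=0 t=4 v=6: → [4,8); WM=2
i=1 t=4 v=9: → [4,8); WM=2
i=2 t=5 v=8: → [4,9); WM=3
i=3 t=6 v=1: → [4,10); WM=4
i=4 t=6 v=5: → [4,10); WM=4
i=5 t=9 v=2: → [4,13); WM=7
i=6 t=9 v=5: → [4,13); WM=7
i=7 t=9 v=3: → [4,13); WM=7
i=8 t=10 v=2: → [4,14); WM=8
i=9 t=10 v=8: → [4,14); WM=8
i=10 t=7 v=7: DROP (t<8-0); WM=8
i=11 t=12 v=1: → [4,16); WM=10
i=12 t=12 v=5: → [4,16); WM=10
i=13 t=14 v=8: → [4,18); WM=12
i=14 t=11 v=1: DROP (t<12-0); WM=12
i=15 t=15 v=8: → [4,19); WM=13
i=16 t=20 v=5: → [20,24); WM=18
i=17 t=20 v=8: → [20,24); WM=18
i=18 t=27 v=6: → [27,31); WM=25
i=19 t=18 v=8: DROP (t<25-0); WM=25
i=20 t=26 v=2: → [26,31); WM=25
i=21 t=18 v=9: DROP (t<25-0); WM=25
i=22 t=21 v=6: DROP (t<25-0); WM=25
i=23 t=20 v=9: DROP (t<25-0); WM=25

10 14 19 21 22 23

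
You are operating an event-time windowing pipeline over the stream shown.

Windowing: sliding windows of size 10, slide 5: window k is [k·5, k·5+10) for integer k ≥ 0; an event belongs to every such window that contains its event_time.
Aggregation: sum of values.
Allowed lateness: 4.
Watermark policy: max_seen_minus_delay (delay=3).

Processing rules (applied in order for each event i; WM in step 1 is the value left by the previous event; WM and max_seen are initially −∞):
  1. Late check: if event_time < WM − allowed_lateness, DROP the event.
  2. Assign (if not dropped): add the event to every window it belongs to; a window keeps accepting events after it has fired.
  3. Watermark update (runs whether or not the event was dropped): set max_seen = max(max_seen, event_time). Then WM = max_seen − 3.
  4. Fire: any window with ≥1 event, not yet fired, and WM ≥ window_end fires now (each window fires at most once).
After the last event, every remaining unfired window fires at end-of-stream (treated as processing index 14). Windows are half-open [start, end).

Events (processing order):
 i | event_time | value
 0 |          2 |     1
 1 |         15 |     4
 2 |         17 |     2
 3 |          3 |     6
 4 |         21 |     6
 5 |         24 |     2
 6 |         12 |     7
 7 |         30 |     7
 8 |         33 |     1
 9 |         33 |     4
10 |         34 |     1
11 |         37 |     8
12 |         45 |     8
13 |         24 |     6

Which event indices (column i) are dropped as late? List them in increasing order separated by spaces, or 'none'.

3 6 13

i=0 t=2 v=1: → [0,10); WM=-1
i=1 t=15 v=4: → [15,25),[10,20); WM=12; [0,10) fires=1
i=2 t=17 v=2: → [15,25),[10,20); WM=14
i=3 t=3 v=6: DROP (t<14-4); WM=14
i=4 t=21 v=6: → [20,30),[15,25); WM=18
i=5 t=24 v=2: → [20,30),[15,25); WM=21; [10,20) fires=6
i=6 t=12 v=7: DROP (t<21-4); WM=21
i=7 t=30 v=7: → [30,40),[25,35); WM=27; [15,25) fires=14
i=8 t=33 v=1: → [30,40),[25,35); WM=30; [20,30) fires=8
i=9 t=33 v=4: → [30,40),[25,35); WM=30
i=10 t=34 v=1: → [30,40),[25,35); WM=31
i=11 t=37 v=8: → [35,45),[30,40); WM=34
i=12 t=45 v=8: → [45,55),[40,50); WM=42; [25,35) fires=13 [30,40) fires=21
i=13 t=24 v=6: DROP (t<42-4); WM=42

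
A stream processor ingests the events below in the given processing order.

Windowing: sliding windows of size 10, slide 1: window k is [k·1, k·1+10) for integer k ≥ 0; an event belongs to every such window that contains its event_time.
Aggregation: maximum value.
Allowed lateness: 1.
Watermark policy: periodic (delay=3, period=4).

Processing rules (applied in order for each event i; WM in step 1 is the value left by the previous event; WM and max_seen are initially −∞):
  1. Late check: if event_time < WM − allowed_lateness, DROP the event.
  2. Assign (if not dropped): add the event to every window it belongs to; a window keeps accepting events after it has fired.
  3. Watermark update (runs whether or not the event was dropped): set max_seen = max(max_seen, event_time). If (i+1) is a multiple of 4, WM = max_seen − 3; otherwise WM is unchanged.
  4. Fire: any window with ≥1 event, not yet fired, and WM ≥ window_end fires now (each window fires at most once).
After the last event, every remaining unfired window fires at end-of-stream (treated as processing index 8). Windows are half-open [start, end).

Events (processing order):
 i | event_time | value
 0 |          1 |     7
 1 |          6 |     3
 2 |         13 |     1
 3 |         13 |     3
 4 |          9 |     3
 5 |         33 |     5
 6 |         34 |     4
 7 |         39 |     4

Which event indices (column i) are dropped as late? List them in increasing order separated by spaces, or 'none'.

i=0 t=1 v=7: → [1,11),[0,10); WM=−∞
i=1 t=6 v=3: → [6,16),[5,15),[4,14),[3,13),[2,12),[1,11),[0,10); WM=−∞
i=2 t=13 v=1: → [13,23),[12,22),[11,21),[10,20),[9,19),[8,18),[7,17),[6,16),[5,15),[4,14); WM=−∞
i=3 t=13 v=3: → [13,23),[12,22),[11,21),[10,20),[9,19),[8,18),[7,17),[6,16),[5,15),[4,14); WM=10; [0,10) fires=7
i=4 t=9 v=3: → [9,19),[8,18),[7,17),[6,16),[5,15),[4,14),[3,13),[2,12),[1,11),[0,10); WM=10
i=5 t=33 v=5: → [33,43),[32,42),[31,41),[30,40),[29,39),[28,38),[27,37),[26,36),[25,35),[24,34); WM=10
i=6 t=34 v=4: → [34,44),[33,43),[32,42),[31,41),[30,40),[29,39),[28,38),[27,37),[26,36),[25,35); WM=10
i=7 t=39 v=4: → [39,49),[38,48),[37,47),[36,46),[35,45),[34,44),[33,43),[32,42),[31,41),[30,40); WM=36; [1,11) fires=7 [2,12) fires=3 [3,13) fires=3 [4,14) fires=3 [5,15) fires=3 [6,16) fires=3 [7,17) fires=3 [8,18) fires=3 [9,19) fires=3 [10,20) fires=3 [11,21) fires=3 [12,22) fires=3 [13,23) fires=3 [24,34) fires=5 [25,35) fires=5 [26,36) fires=5

none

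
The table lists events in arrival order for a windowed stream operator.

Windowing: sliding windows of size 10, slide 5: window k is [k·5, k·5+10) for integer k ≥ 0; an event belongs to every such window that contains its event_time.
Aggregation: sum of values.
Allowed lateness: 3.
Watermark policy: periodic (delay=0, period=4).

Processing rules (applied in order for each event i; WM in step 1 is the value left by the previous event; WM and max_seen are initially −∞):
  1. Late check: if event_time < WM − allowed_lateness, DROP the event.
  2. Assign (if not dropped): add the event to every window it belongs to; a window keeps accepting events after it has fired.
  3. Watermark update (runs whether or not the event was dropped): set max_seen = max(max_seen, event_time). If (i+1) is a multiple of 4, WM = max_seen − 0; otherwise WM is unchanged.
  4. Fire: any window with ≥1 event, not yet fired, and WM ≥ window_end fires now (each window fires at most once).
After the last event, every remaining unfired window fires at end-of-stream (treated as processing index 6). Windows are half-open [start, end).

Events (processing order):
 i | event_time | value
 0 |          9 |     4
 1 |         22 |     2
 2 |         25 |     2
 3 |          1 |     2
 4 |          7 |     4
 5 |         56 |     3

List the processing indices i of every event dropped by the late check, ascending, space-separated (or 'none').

i=0 t=9 v=4: → [5,15),[0,10); WM=−∞
i=1 t=22 v=2: → [20,30),[15,25); WM=−∞
i=2 t=25 v=2: → [25,35),[20,30); WM=−∞
i=3 t=1 v=2: → [0,10); WM=25; [0,10) fires=6 [5,15) fires=4 [15,25) fires=2
i=4 t=7 v=4: DROP (t<25-3); WM=25
i=5 t=56 v=3: → [55,65),[50,60); WM=25

4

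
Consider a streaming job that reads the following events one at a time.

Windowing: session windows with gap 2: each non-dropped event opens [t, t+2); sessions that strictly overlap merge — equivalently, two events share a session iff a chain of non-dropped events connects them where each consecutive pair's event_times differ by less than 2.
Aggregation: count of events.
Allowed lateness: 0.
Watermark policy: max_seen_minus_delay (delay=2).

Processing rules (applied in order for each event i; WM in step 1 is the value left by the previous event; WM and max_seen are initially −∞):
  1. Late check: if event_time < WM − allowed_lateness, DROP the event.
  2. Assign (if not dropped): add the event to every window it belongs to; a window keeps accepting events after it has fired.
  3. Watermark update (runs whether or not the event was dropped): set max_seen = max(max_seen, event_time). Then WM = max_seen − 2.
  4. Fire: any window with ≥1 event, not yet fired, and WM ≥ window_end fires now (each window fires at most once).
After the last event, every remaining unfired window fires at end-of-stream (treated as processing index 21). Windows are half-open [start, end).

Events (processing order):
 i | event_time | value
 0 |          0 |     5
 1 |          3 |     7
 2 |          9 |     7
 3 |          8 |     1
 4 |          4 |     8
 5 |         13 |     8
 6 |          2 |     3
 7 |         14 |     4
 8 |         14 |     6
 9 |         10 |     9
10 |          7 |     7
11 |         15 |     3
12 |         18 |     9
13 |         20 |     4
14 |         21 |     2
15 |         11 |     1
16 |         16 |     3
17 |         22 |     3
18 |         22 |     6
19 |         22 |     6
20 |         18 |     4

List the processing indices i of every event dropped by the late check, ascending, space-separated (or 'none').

i=0 t=0 v=5: → [0,2); WM=-2
i=1 t=3 v=7: → [3,5); WM=1
i=2 t=9 v=7: → [9,11); WM=7
i=3 t=8 v=1: → [8,11); WM=7
i=4 t=4 v=8: DROP (t<7-0); WM=7
i=5 t=13 v=8: → [13,15); WM=11
i=6 t=2 v=3: DROP (t<11-0); WM=11
i=7 t=14 v=4: → [13,16); WM=12
i=8 t=14 v=6: → [13,16); WM=12
i=9 t=10 v=9: DROP (t<12-0); WM=12
i=10 t=7 v=7: DROP (t<12-0); WM=12
i=11 t=15 v=3: → [13,17); WM=13
i=12 t=18 v=9: → [18,20); WM=16
i=13 t=20 v=4: → [20,22); WM=18
i=14 t=21 v=2: → [20,23); WM=19
i=15 t=11 v=1: DROP (t<19-0); WM=19
i=16 t=16 v=3: DROP (t<19-0); WM=19
i=17 t=22 v=3: → [20,24); WM=20
i=18 t=22 v=6: → [20,24); WM=20
i=19 t=22 v=6: → [20,24); WM=20
i=20 t=18 v=4: DROP (t<20-0); WM=20

4 6 9 10 15 16 20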